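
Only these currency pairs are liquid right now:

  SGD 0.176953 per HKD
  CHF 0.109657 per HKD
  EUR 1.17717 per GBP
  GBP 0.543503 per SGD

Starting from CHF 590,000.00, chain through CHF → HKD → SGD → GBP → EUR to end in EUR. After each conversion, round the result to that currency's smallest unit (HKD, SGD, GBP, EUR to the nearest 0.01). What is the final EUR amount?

CHF 590,000.00 ÷ 0.109657 = HKD 5,380,413.47
HKD 5,380,413.47 × 0.176953 = SGD 952,080.30
SGD 952,080.30 × 0.543503 = GBP 517,458.50
GBP 517,458.50 × 1.17717 = EUR 609,136.62

EUR 609,136.62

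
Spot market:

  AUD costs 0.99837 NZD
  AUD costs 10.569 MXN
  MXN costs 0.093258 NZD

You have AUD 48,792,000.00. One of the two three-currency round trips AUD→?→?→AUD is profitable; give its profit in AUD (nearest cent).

Profit: AUD 629,980.78

Profitable loop is AUD → NZD → MXN → AUD:
AUD 48,792,000.00 × 0.99837 = NZD 48,712,469.04
NZD 48,712,469.04 ÷ 0.093258 = MXN 522,340,914.88
MXN 522,340,914.88 ÷ 10.569 = AUD 49,421,980.78
Profit = AUD 49,421,980.78 − AUD 48,792,000.00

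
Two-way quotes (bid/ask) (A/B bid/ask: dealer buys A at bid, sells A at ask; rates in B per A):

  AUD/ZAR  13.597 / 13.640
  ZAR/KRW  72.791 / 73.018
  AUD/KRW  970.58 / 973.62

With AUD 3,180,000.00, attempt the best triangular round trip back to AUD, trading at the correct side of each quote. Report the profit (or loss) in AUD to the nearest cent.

Best loop AUD → ZAR → KRW → AUD:
AUD 3,180,000.00 × 13.597 (sell AUD at bid) = ZAR 43,238,460.00
ZAR 43,238,460.00 × 72.791 (sell ZAR at bid) = KRW 3,147,370,742
KRW 3,147,370,742 ÷ 973.62 (buy AUD at ask) = AUD 3,232,648.00

Net profit: AUD 52,648.00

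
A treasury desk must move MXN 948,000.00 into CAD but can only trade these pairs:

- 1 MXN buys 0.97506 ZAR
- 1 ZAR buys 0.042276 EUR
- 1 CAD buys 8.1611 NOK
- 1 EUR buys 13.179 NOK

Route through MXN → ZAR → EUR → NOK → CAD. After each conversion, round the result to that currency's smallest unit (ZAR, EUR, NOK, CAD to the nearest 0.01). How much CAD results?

MXN 948,000.00 × 0.97506 = ZAR 924,356.88
ZAR 924,356.88 × 0.042276 = EUR 39,078.11
EUR 39,078.11 × 13.179 = NOK 515,010.41
NOK 515,010.41 ÷ 8.1611 = CAD 63,105.51

CAD 63,105.51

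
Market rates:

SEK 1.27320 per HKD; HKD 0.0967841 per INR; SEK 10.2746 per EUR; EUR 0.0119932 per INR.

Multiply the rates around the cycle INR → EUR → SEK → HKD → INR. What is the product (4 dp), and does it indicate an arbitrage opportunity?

Around INR → EUR → SEK → HKD → INR: 1 × 0.0119932 × 10.2746 ÷ 1.27320 ÷ 0.0967841 = 0.999999
Product ≈ 1 (deviation 0.000%, within rounding noise).

1.0000 (no arbitrage)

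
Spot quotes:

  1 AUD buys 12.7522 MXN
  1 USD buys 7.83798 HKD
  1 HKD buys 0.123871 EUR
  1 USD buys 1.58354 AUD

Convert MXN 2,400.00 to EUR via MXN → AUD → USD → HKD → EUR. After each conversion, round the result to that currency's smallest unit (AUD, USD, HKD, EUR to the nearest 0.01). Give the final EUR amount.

MXN 2,400.00 ÷ 12.7522 = AUD 188.20
AUD 188.20 ÷ 1.58354 = USD 118.85
USD 118.85 × 7.83798 = HKD 931.54
HKD 931.54 × 0.123871 = EUR 115.39

EUR 115.39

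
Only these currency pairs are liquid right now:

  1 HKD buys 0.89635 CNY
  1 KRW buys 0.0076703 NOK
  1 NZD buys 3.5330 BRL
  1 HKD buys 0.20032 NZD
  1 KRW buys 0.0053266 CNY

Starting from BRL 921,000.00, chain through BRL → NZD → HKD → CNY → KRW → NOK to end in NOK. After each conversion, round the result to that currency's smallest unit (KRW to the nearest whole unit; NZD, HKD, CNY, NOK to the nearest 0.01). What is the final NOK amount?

BRL 921,000.00 ÷ 3.5330 = NZD 260,684.97
NZD 260,684.97 ÷ 0.20032 = HKD 1,301,342.70
HKD 1,301,342.70 × 0.89635 = CNY 1,166,458.53
CNY 1,166,458.53 ÷ 0.0053266 = KRW 218,987,446
KRW 218,987,446 × 0.0076703 = NOK 1,679,699.41

NOK 1,679,699.41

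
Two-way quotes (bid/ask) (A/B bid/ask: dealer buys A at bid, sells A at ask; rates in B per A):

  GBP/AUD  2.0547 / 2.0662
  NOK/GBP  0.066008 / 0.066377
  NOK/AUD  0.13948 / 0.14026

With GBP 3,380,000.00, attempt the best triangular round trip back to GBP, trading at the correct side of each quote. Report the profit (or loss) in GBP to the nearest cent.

Best loop GBP → NOK → AUD → GBP:
GBP 3,380,000.00 ÷ 0.066377 (buy NOK at ask) = NOK 50,921,252.84
NOK 50,921,252.84 × 0.13948 (sell NOK at bid) = AUD 7,102,496.35
AUD 7,102,496.35 ÷ 2.0662 (buy GBP at ask) = GBP 3,437,467.98

Net profit: GBP 57,467.98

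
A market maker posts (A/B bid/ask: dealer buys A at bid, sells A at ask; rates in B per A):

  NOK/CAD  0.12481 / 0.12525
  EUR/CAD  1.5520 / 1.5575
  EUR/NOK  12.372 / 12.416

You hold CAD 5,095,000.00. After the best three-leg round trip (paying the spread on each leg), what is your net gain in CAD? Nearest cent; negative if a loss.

Best loop CAD → NOK → EUR → CAD:
CAD 5,095,000.00 ÷ 0.12525 (buy NOK at ask) = NOK 40,678,642.71
NOK 40,678,642.71 ÷ 12.416 (buy EUR at ask) = EUR 3,276,308.21
EUR 3,276,308.21 × 1.5520 (sell EUR at bid) = CAD 5,084,830.34

Net result: CAD -10,169.66 (no profitable arbitrage after spreads)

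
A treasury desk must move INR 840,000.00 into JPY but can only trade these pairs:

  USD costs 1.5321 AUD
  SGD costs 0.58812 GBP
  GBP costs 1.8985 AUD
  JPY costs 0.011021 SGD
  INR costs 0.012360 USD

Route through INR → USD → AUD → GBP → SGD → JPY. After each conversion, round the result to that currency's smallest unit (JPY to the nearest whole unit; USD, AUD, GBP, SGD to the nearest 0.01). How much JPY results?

INR 840,000.00 × 0.012360 = USD 10,382.40
USD 10,382.40 × 1.5321 = AUD 15,906.88
AUD 15,906.88 ÷ 1.8985 = GBP 8,378.66
GBP 8,378.66 ÷ 0.58812 = SGD 14,246.51
SGD 14,246.51 ÷ 0.011021 = JPY 1,292,669

JPY 1,292,669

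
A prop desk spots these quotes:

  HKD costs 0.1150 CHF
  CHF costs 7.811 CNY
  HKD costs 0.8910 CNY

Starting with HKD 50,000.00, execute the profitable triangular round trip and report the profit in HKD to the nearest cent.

Profitable loop is HKD → CHF → CNY → HKD:
HKD 50,000.00 × 0.1150 = CHF 5,750.00
CHF 5,750.00 × 7.811 = CNY 44,913.25
CNY 44,913.25 ÷ 0.8910 = HKD 50,407.69
Profit = HKD 50,407.69 − HKD 50,000.00

Profit: HKD 407.69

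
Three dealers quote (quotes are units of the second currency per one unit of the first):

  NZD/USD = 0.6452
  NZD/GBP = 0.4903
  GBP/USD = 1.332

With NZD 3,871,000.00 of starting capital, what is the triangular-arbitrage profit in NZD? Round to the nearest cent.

Profit: NZD 47,275.16

Profitable loop is NZD → GBP → USD → NZD:
NZD 3,871,000.00 × 0.4903 = GBP 1,897,951.30
GBP 1,897,951.30 × 1.332 = USD 2,528,071.13
USD 2,528,071.13 ÷ 0.6452 = NZD 3,918,275.16
Profit = NZD 3,918,275.16 − NZD 3,871,000.00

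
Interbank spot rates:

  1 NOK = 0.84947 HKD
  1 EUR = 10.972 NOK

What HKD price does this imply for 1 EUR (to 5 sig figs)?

EUR/HKD = 9.3204

1 EUR × 10.972 = 10.972 NOK
10.972 NOK × 0.84947 = 9.32038 HKD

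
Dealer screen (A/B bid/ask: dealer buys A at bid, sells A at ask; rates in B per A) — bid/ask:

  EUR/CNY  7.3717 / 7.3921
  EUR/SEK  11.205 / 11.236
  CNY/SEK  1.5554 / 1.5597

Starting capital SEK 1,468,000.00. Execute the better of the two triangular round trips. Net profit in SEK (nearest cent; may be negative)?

Net profit: SEK 30,042.29

Best loop SEK → EUR → CNY → SEK:
SEK 1,468,000.00 ÷ 11.236 (buy EUR at ask) = EUR 130,651.48
EUR 130,651.48 × 7.3717 (sell EUR at bid) = CNY 963,123.50
CNY 963,123.50 × 1.5554 (sell CNY at bid) = SEK 1,498,042.29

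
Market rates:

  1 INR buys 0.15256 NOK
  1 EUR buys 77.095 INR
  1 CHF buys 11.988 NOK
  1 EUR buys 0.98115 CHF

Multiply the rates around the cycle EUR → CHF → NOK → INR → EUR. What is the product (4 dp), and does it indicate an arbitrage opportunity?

1.0000 (no arbitrage)

Around EUR → CHF → NOK → INR → EUR: 1 × 0.98115 × 11.988 ÷ 0.15256 ÷ 77.095 = 1.000035
Product ≈ 1 (deviation 0.004%, within rounding noise).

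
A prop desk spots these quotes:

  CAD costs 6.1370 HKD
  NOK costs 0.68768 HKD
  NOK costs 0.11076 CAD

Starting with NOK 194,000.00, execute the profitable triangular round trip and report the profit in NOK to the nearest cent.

Profitable loop is NOK → HKD → CAD → NOK:
NOK 194,000.00 × 0.68768 = HKD 133,409.92
HKD 133,409.92 ÷ 6.1370 = CAD 21,738.62
CAD 21,738.62 ÷ 0.11076 = NOK 196,267.80
Profit = NOK 196,267.80 − NOK 194,000.00

Profit: NOK 2,267.80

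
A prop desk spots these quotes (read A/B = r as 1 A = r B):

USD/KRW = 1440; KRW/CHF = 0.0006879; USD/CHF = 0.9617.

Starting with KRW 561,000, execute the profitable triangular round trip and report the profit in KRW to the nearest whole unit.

Profit: KRW 16,845

Profitable loop is KRW → CHF → USD → KRW:
KRW 561,000 × 0.0006879 = CHF 385.91
CHF 385.91 ÷ 0.9617 = USD 401.28
USD 401.28 × 1440 = KRW 577,845
Profit = KRW 577,845 − KRW 561,000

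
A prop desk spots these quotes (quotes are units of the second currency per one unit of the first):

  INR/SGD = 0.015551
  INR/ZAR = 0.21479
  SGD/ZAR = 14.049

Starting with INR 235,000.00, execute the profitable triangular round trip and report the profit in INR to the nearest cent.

Profitable loop is INR → SGD → ZAR → INR:
INR 235,000.00 × 0.015551 = SGD 3,654.49
SGD 3,654.49 × 14.049 = ZAR 51,341.86
ZAR 51,341.86 ÷ 0.21479 = INR 239,032.82
Profit = INR 239,032.82 − INR 235,000.00

Profit: INR 4,032.82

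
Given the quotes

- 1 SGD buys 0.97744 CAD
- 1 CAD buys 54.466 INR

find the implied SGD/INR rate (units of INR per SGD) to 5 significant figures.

1 SGD × 0.97744 = 0.97744 CAD
0.97744 CAD × 54.466 = 53.2372 INR

SGD/INR = 53.237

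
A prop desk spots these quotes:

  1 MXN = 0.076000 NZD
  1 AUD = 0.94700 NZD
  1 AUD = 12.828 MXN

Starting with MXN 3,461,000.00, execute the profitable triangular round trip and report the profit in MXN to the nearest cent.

Profitable loop is MXN → NZD → AUD → MXN:
MXN 3,461,000.00 × 0.076000 = NZD 263,036.00
NZD 263,036.00 ÷ 0.94700 = AUD 277,757.13
AUD 277,757.13 × 12.828 = MXN 3,563,068.44
Profit = MXN 3,563,068.44 − MXN 3,461,000.00

Profit: MXN 102,068.44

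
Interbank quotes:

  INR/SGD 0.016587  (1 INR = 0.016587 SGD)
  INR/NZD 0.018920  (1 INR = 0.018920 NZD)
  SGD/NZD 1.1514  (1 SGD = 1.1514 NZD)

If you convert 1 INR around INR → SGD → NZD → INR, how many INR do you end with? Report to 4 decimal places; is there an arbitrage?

Around INR → SGD → NZD → INR: 1 × 0.016587 × 1.1514 ÷ 0.018920 = 1.009422
Product > 1; profitable direction is INR → SGD → NZD → INR.

1.0094 (arbitrage exists)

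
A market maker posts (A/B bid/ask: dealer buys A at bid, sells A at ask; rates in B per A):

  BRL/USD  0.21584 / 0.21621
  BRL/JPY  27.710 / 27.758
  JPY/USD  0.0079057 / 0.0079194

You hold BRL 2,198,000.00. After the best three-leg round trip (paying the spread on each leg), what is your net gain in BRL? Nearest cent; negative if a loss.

Net profit: BRL 29,043.84

Best loop BRL → JPY → USD → BRL:
BRL 2,198,000.00 × 27.710 (sell BRL at bid) = JPY 60,906,580
JPY 60,906,580 × 0.0079057 (sell JPY at bid) = USD 481,509.15
USD 481,509.15 ÷ 0.21621 (buy BRL at ask) = BRL 2,227,043.84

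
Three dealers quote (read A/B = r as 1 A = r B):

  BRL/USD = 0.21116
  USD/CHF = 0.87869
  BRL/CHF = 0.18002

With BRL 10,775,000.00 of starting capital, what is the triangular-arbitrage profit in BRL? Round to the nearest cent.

Profit: BRL 330,646.84

Profitable loop is BRL → USD → CHF → BRL:
BRL 10,775,000.00 × 0.21116 = USD 2,275,249.00
USD 2,275,249.00 × 0.87869 = CHF 1,999,238.54
CHF 1,999,238.54 ÷ 0.18002 = BRL 11,105,646.84
Profit = BRL 11,105,646.84 − BRL 10,775,000.00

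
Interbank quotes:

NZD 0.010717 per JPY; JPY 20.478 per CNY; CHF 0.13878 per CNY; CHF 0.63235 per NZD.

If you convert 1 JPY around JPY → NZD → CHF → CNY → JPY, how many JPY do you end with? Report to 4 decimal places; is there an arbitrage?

Around JPY → NZD → CHF → CNY → JPY: 1 × 0.010717 × 0.63235 ÷ 0.13878 × 20.478 = 0.999980
Product ≈ 1 (deviation 0.002%, within rounding noise).

1.0000 (no arbitrage)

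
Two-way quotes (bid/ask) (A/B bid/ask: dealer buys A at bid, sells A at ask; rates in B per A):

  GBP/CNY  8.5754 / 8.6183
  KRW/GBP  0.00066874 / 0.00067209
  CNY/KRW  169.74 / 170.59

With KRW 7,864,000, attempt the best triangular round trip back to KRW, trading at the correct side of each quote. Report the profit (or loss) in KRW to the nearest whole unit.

Best loop KRW → CNY → GBP → KRW:
KRW 7,864,000 ÷ 170.59 (buy CNY at ask) = CNY 46,098.83
CNY 46,098.83 ÷ 8.6183 (buy GBP at ask) = GBP 5,348.95
GBP 5,348.95 ÷ 0.00067209 (buy KRW at ask) = KRW 7,958,677

Net profit: KRW 94,677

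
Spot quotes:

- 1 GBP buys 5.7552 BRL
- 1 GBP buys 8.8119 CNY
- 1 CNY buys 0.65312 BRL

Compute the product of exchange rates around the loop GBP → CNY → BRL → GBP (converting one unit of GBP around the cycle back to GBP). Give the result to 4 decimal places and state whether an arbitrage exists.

Around GBP → CNY → BRL → GBP: 1 × 8.8119 × 0.65312 ÷ 5.7552 = 1.000005
Product ≈ 1 (deviation 0.000%, within rounding noise).

1.0000 (no arbitrage)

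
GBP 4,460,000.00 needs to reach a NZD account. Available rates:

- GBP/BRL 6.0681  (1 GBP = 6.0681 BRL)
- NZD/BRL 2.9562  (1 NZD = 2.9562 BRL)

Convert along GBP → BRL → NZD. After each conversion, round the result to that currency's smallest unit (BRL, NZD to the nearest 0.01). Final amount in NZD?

GBP 4,460,000.00 × 6.0681 = BRL 27,063,726.00
BRL 27,063,726.00 ÷ 2.9562 = NZD 9,154,903.59

NZD 9,154,903.59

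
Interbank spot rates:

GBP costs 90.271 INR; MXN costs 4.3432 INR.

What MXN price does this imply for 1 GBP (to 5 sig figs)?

GBP/MXN = 20.784

1 GBP × 90.271 = 90.271 INR
90.271 INR ÷ 4.3432 = 20.7844 MXN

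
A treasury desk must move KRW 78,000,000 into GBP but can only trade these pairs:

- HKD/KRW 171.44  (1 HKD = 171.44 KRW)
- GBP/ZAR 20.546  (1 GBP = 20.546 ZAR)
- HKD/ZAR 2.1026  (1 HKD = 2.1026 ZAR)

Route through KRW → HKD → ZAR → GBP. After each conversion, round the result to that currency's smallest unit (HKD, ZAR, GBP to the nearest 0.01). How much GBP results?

KRW 78,000,000 ÷ 171.44 = HKD 454,969.67
HKD 454,969.67 × 2.1026 = ZAR 956,619.23
ZAR 956,619.23 ÷ 20.546 = GBP 46,559.88

GBP 46,559.88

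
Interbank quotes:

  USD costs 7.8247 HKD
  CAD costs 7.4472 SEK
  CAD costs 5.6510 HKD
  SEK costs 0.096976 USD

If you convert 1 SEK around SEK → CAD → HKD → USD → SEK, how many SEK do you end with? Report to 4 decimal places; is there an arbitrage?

1.0000 (no arbitrage)

Around SEK → CAD → HKD → USD → SEK: 1 ÷ 7.4472 × 5.6510 ÷ 7.8247 ÷ 0.096976 = 1.000001
Product ≈ 1 (deviation 0.000%, within rounding noise).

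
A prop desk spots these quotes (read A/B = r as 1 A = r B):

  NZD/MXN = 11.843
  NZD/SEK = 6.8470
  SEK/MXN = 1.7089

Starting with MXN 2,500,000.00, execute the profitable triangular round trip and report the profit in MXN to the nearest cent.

Profit: MXN 30,374.26

Profitable loop is MXN → SEK → NZD → MXN:
MXN 2,500,000.00 ÷ 1.7089 = SEK 1,462,929.37
SEK 1,462,929.37 ÷ 6.8470 = NZD 213,659.91
NZD 213,659.91 × 11.843 = MXN 2,530,374.26
Profit = MXN 2,530,374.26 − MXN 2,500,000.00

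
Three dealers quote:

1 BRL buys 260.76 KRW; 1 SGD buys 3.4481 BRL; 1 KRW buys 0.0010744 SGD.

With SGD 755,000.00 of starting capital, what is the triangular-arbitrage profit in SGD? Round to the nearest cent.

Profitable loop is SGD → KRW → BRL → SGD:
SGD 755,000.00 ÷ 0.0010744 = KRW 702,717,796
KRW 702,717,796 ÷ 260.76 = BRL 2,694,883.40
BRL 2,694,883.40 ÷ 3.4481 = SGD 781,556.05
Profit = SGD 781,556.05 − SGD 755,000.00

Profit: SGD 26,556.05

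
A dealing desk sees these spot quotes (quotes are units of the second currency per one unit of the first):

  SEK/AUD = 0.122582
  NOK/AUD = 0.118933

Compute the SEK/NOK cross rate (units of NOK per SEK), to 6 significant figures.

1 SEK × 0.122582 = 0.122582 AUD
0.122582 AUD ÷ 0.118933 = 1.03068 NOK

SEK/NOK = 1.03068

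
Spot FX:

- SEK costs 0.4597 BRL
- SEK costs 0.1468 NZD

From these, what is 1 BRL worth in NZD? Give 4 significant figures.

BRL/NZD = 0.3193

1 BRL ÷ 0.4597 = 2.17533 SEK
2.17533 SEK × 0.1468 = 0.319339 NZD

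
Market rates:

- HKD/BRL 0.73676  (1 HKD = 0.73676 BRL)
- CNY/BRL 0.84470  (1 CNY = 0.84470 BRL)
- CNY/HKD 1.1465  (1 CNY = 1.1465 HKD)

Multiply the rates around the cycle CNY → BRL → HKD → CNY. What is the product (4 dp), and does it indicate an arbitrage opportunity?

Around CNY → BRL → HKD → CNY: 1 × 0.84470 ÷ 0.73676 ÷ 1.1465 = 1.000006
Product ≈ 1 (deviation 0.001%, within rounding noise).

1.0000 (no arbitrage)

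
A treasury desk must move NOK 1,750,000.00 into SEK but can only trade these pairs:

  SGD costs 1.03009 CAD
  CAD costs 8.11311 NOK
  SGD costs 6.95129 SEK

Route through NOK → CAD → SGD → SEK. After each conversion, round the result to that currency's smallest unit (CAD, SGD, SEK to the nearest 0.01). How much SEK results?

NOK 1,750,000.00 ÷ 8.11311 = CAD 215,700.27
CAD 215,700.27 ÷ 1.03009 = SGD 209,399.44
SGD 209,399.44 × 6.95129 = SEK 1,455,596.23

SEK 1,455,596.23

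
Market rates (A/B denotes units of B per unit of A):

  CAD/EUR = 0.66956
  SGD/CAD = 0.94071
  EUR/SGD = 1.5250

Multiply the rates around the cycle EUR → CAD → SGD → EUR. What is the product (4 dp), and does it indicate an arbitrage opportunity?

Around EUR → CAD → SGD → EUR: 1 ÷ 0.66956 ÷ 0.94071 ÷ 1.5250 = 1.041082
Product > 1; profitable direction is EUR → CAD → SGD → EUR.

1.0411 (arbitrage exists)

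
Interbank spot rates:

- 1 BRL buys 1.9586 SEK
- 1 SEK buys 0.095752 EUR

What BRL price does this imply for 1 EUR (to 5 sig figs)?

1 EUR ÷ 0.095752 = 10.4436 SEK
10.4436 SEK ÷ 1.9586 = 5.3322 BRL

EUR/BRL = 5.3322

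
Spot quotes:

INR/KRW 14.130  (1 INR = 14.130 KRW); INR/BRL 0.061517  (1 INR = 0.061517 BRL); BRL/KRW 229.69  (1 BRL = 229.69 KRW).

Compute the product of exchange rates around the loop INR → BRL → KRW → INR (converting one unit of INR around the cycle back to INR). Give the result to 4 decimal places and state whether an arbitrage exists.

Around INR → BRL → KRW → INR: 1 × 0.061517 × 229.69 ÷ 14.130 = 0.999989
Product ≈ 1 (deviation 0.001%, within rounding noise).

1.0000 (no arbitrage)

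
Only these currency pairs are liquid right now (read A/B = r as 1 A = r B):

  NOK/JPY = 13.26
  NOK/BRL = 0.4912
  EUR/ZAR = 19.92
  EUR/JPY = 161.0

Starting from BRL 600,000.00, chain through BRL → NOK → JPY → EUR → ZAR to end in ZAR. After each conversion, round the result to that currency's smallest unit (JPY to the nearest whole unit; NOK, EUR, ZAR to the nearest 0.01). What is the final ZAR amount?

ZAR 2,004,009.97

BRL 600,000.00 ÷ 0.4912 = NOK 1,221,498.37
NOK 1,221,498.37 × 13.26 = JPY 16,197,068
JPY 16,197,068 ÷ 161.0 = EUR 100,602.91
EUR 100,602.91 × 19.92 = ZAR 2,004,009.97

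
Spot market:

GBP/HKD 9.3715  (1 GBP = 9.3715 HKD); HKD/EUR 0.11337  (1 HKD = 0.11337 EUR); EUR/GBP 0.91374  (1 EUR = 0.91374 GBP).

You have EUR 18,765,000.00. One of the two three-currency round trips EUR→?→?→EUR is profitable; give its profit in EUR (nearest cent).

Profitable loop is EUR → HKD → GBP → EUR:
EUR 18,765,000.00 ÷ 0.11337 = HKD 165,519,978.83
HKD 165,519,978.83 ÷ 9.3715 = GBP 17,662,058.24
GBP 17,662,058.24 ÷ 0.91374 = EUR 19,329,413.45
Profit = EUR 19,329,413.45 − EUR 18,765,000.00

Profit: EUR 564,413.45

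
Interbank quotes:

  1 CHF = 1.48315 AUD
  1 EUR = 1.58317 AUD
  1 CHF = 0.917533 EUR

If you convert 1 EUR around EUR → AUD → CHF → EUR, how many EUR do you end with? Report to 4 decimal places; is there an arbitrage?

Around EUR → AUD → CHF → EUR: 1 × 1.58317 ÷ 1.48315 × 0.917533 = 0.979409
Product < 1; profitable direction is EUR → CHF → AUD → EUR.

0.9794 (arbitrage exists)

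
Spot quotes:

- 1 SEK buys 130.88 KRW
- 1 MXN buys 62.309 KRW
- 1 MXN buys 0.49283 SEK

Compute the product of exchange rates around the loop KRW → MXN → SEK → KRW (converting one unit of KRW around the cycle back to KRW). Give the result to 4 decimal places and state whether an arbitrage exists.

Around KRW → MXN → SEK → KRW: 1 ÷ 62.309 × 0.49283 × 130.88 = 1.035189
Product > 1; profitable direction is KRW → MXN → SEK → KRW.

1.0352 (arbitrage exists)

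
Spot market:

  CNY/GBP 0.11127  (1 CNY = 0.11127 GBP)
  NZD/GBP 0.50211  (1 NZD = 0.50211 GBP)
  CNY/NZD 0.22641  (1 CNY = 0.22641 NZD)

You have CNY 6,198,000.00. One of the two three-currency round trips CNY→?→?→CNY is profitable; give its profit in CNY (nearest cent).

Profit: CNY 134,394.45

Profitable loop is CNY → NZD → GBP → CNY:
CNY 6,198,000.00 × 0.22641 = NZD 1,403,289.18
NZD 1,403,289.18 × 0.50211 = GBP 704,605.53
GBP 704,605.53 ÷ 0.11127 = CNY 6,332,394.45
Profit = CNY 6,332,394.45 − CNY 6,198,000.00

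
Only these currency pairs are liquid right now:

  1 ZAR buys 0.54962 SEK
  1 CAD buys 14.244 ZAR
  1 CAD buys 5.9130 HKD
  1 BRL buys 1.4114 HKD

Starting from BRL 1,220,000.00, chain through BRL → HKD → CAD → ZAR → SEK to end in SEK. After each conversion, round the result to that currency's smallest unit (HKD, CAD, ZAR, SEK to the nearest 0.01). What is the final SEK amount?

SEK 2,279,798.99

BRL 1,220,000.00 × 1.4114 = HKD 1,721,908.00
HKD 1,721,908.00 ÷ 5.9130 = CAD 291,207.17
CAD 291,207.17 × 14.244 = ZAR 4,147,954.93
ZAR 4,147,954.93 × 0.54962 = SEK 2,279,798.99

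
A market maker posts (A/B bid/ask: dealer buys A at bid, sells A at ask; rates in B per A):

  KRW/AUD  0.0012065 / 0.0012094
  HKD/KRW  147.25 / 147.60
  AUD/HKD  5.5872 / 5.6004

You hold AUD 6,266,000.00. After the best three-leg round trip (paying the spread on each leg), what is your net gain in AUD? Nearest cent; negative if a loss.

Net profit: AUD 1,798.44

Best loop AUD → KRW → HKD → AUD:
AUD 6,266,000.00 ÷ 0.0012094 (buy KRW at ask) = KRW 5,181,081,528
KRW 5,181,081,528 ÷ 147.60 (buy HKD at ask) = HKD 35,102,178.37
HKD 35,102,178.37 ÷ 5.6004 (buy AUD at ask) = AUD 6,267,798.44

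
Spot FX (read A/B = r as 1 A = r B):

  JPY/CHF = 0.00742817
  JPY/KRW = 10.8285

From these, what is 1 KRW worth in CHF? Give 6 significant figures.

KRW/CHF = 0.000685983

1 KRW ÷ 10.8285 = 0.0923489 JPY
0.0923489 JPY × 0.00742817 = 0.000685983 CHF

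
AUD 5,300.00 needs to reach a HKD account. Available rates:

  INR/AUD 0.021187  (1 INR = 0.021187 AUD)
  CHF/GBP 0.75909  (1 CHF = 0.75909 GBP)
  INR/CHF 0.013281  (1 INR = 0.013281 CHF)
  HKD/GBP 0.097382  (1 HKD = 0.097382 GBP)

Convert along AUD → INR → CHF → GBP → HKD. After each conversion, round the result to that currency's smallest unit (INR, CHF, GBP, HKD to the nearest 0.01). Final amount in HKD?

AUD 5,300.00 ÷ 0.021187 = INR 250,153.40
INR 250,153.40 × 0.013281 = CHF 3,322.29
CHF 3,322.29 × 0.75909 = GBP 2,521.92
GBP 2,521.92 ÷ 0.097382 = HKD 25,897.19

HKD 25,897.19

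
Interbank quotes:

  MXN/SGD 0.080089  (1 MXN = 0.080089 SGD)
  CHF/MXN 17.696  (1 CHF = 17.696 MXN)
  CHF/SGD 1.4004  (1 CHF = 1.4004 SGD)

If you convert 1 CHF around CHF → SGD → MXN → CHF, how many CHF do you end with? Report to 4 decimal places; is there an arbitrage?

Around CHF → SGD → MXN → CHF: 1 × 1.4004 ÷ 0.080089 ÷ 17.696 = 0.988107
Product < 1; profitable direction is CHF → MXN → SGD → CHF.

0.9881 (arbitrage exists)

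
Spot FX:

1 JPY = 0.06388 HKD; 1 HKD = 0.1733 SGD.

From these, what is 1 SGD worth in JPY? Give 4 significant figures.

1 SGD ÷ 0.1733 = 5.77034 HKD
5.77034 HKD ÷ 0.06388 = 90.3309 JPY

SGD/JPY = 90.33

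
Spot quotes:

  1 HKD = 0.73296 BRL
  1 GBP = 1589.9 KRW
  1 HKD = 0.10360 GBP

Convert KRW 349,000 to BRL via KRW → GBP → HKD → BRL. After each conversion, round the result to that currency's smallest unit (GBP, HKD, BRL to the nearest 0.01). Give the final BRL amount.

KRW 349,000 ÷ 1589.9 = GBP 219.51
GBP 219.51 ÷ 0.10360 = HKD 2,118.82
HKD 2,118.82 × 0.73296 = BRL 1,553.01

BRL 1,553.01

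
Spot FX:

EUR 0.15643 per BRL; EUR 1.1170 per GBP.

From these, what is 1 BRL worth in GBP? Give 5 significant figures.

BRL/GBP = 0.14004

1 BRL × 0.15643 = 0.15643 EUR
0.15643 EUR ÷ 1.1170 = 0.140045 GBP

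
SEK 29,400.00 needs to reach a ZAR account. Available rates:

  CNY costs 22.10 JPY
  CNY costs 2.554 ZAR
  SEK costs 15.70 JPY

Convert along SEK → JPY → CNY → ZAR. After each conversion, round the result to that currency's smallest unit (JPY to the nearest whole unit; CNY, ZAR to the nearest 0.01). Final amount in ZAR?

ZAR 53,342.77

SEK 29,400.00 × 15.70 = JPY 461,580
JPY 461,580 ÷ 22.10 = CNY 20,885.97
CNY 20,885.97 × 2.554 = ZAR 53,342.77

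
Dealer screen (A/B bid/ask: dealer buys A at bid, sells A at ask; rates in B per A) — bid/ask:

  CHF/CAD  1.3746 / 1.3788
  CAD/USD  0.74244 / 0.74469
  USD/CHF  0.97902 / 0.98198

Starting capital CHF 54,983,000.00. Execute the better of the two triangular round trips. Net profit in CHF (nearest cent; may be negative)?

Best loop CHF → CAD → USD → CHF:
CHF 54,983,000.00 × 1.3746 (sell CHF at bid) = CAD 75,579,631.80
CAD 75,579,631.80 × 0.74244 (sell CAD at bid) = USD 56,113,341.83
USD 56,113,341.83 × 0.97902 (sell USD at bid) = CHF 54,936,083.92

Net result: CHF -46,916.08 (no profitable arbitrage after spreads)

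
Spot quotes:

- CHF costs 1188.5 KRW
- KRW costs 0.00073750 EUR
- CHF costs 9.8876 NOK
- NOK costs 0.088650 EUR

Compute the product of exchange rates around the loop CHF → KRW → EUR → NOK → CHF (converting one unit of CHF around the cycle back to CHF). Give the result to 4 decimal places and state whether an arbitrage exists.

Around CHF → KRW → EUR → NOK → CHF: 1 × 1188.5 × 0.00073750 ÷ 0.088650 ÷ 9.8876 = 0.999981
Product ≈ 1 (deviation 0.002%, within rounding noise).

1.0000 (no arbitrage)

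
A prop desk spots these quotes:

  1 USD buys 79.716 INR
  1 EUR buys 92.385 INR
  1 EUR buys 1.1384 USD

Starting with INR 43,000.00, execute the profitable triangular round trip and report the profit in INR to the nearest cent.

Profitable loop is INR → USD → EUR → INR:
INR 43,000.00 ÷ 79.716 = USD 539.41
USD 539.41 ÷ 1.1384 = EUR 473.84
EUR 473.84 × 92.385 = INR 43,775.34
Profit = INR 43,775.34 − INR 43,000.00

Profit: INR 775.34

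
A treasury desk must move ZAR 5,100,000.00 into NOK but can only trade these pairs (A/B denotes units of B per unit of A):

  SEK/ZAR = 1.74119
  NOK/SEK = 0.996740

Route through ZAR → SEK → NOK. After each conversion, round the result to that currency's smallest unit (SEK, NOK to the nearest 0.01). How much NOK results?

NOK 2,938,611.16

ZAR 5,100,000.00 ÷ 1.74119 = SEK 2,929,031.29
SEK 2,929,031.29 ÷ 0.996740 = NOK 2,938,611.16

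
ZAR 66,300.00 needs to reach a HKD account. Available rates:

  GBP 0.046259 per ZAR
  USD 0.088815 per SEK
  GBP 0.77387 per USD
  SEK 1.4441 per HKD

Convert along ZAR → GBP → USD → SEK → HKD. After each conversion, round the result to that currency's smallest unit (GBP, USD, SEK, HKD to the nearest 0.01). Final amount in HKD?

HKD 30,899.97

ZAR 66,300.00 × 0.046259 = GBP 3,066.97
GBP 3,066.97 ÷ 0.77387 = USD 3,963.16
USD 3,963.16 ÷ 0.088815 = SEK 44,622.64
SEK 44,622.64 ÷ 1.4441 = HKD 30,899.97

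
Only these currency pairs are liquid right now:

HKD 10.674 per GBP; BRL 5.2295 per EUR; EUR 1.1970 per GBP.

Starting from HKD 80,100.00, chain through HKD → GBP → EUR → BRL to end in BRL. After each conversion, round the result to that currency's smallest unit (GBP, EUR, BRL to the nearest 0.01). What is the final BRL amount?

HKD 80,100.00 ÷ 10.674 = GBP 7,504.22
GBP 7,504.22 × 1.1970 = EUR 8,982.55
EUR 8,982.55 × 5.2295 = BRL 46,974.25

BRL 46,974.25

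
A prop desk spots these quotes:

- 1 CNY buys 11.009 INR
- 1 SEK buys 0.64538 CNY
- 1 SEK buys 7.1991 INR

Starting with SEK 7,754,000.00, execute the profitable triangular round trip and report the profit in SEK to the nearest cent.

Profit: SEK 102,708.29

Profitable loop is SEK → INR → CNY → SEK:
SEK 7,754,000.00 × 7.1991 = INR 55,821,821.40
INR 55,821,821.40 ÷ 11.009 = CNY 5,070,562.39
CNY 5,070,562.39 ÷ 0.64538 = SEK 7,856,708.29
Profit = SEK 7,856,708.29 − SEK 7,754,000.00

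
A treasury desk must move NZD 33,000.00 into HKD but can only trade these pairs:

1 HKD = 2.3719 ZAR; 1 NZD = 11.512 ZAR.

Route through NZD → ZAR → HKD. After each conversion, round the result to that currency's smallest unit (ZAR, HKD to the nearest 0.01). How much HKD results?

NZD 33,000.00 × 11.512 = ZAR 379,896.00
ZAR 379,896.00 ÷ 2.3719 = HKD 160,165.27

HKD 160,165.27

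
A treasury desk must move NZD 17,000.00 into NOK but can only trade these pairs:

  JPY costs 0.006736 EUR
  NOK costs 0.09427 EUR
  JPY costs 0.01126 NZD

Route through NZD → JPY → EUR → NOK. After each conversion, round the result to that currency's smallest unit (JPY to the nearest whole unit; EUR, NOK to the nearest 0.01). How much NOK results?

NOK 107,879.50

NZD 17,000.00 ÷ 0.01126 = JPY 1,509,769
JPY 1,509,769 × 0.006736 = EUR 10,169.80
EUR 10,169.80 ÷ 0.09427 = NOK 107,879.50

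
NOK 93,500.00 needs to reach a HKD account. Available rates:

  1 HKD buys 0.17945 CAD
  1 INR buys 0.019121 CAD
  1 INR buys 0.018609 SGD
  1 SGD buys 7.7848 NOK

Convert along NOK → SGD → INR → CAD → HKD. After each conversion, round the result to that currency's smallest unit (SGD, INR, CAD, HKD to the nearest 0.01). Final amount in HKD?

HKD 68,771.41

NOK 93,500.00 ÷ 7.7848 = SGD 12,010.58
SGD 12,010.58 ÷ 0.018609 = INR 645,417.81
INR 645,417.81 × 0.019121 = CAD 12,341.03
CAD 12,341.03 ÷ 0.17945 = HKD 68,771.41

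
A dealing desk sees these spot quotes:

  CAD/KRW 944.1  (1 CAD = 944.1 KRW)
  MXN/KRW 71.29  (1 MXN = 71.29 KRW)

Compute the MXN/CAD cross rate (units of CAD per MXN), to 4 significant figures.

1 MXN × 71.29 = 71.29 KRW
71.29 KRW ÷ 944.1 = 0.0755111 CAD

MXN/CAD = 0.07551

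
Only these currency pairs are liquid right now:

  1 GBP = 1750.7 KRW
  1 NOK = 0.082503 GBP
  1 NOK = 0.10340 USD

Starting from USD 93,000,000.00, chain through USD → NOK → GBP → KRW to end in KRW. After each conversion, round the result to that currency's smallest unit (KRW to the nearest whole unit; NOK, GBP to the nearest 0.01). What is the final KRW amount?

USD 93,000,000.00 ÷ 0.10340 = NOK 899,419,729.21
NOK 899,419,729.21 × 0.082503 = GBP 74,204,825.92
GBP 74,204,825.92 × 1750.7 = KRW 129,910,388,738

KRW 129,910,388,738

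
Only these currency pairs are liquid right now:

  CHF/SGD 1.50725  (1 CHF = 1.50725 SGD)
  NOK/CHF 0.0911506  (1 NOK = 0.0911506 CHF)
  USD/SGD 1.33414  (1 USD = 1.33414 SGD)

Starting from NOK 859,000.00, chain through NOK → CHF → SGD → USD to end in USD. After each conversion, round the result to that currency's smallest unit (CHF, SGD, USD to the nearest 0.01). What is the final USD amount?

USD 88,457.90

NOK 859,000.00 × 0.0911506 = CHF 78,298.37
CHF 78,298.37 × 1.50725 = SGD 118,015.22
SGD 118,015.22 ÷ 1.33414 = USD 88,457.90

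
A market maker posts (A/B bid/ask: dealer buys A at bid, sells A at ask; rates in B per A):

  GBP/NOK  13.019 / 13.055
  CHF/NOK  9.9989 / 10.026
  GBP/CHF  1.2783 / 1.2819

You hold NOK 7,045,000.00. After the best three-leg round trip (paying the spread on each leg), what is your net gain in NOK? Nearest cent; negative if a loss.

Best loop NOK → CHF → GBP → NOK:
NOK 7,045,000.00 ÷ 10.026 (buy CHF at ask) = CHF 702,673.05
CHF 702,673.05 ÷ 1.2819 (buy GBP at ask) = GBP 548,149.66
GBP 548,149.66 × 13.019 (sell GBP at bid) = NOK 7,136,360.43

Net profit: NOK 91,360.43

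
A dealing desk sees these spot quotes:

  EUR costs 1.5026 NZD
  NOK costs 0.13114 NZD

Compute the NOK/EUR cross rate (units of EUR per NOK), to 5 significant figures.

1 NOK × 0.13114 = 0.13114 NZD
0.13114 NZD ÷ 1.5026 = 0.0872754 EUR

NOK/EUR = 0.087275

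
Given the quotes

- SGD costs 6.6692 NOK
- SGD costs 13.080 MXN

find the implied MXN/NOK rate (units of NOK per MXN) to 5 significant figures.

MXN/NOK = 0.50988

1 MXN ÷ 13.080 = 0.0764526 SGD
0.0764526 SGD × 6.6692 = 0.509878 NOK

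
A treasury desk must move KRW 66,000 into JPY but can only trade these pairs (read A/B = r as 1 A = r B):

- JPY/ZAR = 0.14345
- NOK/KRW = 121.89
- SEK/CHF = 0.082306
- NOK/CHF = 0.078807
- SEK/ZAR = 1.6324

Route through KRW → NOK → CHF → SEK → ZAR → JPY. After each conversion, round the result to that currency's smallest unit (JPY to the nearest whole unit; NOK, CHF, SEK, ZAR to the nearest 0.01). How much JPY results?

JPY 5,900

KRW 66,000 ÷ 121.89 = NOK 541.47
NOK 541.47 × 0.078807 = CHF 42.67
CHF 42.67 ÷ 0.082306 = SEK 518.43
SEK 518.43 × 1.6324 = ZAR 846.29
ZAR 846.29 ÷ 0.14345 = JPY 5,900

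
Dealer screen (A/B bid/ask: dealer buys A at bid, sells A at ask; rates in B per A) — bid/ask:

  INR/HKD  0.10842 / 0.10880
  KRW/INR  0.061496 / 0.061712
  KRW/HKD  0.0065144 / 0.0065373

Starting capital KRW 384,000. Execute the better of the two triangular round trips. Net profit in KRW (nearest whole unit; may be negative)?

Best loop KRW → INR → HKD → KRW:
KRW 384,000 × 0.061496 (sell KRW at bid) = INR 23,614.46
INR 23,614.46 × 0.10842 (sell INR at bid) = HKD 2,560.28
HKD 2,560.28 ÷ 0.0065373 (buy KRW at ask) = KRW 391,642

Net profit: KRW 7,642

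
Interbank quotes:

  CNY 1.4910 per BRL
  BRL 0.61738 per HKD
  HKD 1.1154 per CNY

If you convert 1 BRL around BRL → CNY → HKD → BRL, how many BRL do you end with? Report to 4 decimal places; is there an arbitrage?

Around BRL → CNY → HKD → BRL: 1 × 1.4910 × 1.1154 × 0.61738 = 1.026741
Product > 1; profitable direction is BRL → CNY → HKD → BRL.

1.0267 (arbitrage exists)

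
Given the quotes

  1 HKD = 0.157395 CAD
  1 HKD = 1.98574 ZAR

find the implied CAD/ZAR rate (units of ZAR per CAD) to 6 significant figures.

1 CAD ÷ 0.157395 = 6.35344 HKD
6.35344 HKD × 1.98574 = 12.6163 ZAR

CAD/ZAR = 12.6163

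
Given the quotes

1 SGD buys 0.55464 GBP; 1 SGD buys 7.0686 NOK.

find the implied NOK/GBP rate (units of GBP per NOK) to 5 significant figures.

1 NOK ÷ 7.0686 = 0.141471 SGD
0.141471 SGD × 0.55464 = 0.0784653 GBP

NOK/GBP = 0.078465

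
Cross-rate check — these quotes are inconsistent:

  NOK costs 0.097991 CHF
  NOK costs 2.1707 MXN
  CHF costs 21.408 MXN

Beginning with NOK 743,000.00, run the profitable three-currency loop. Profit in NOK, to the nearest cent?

Profitable loop is NOK → MXN → CHF → NOK:
NOK 743,000.00 × 2.1707 = MXN 1,612,830.10
MXN 1,612,830.10 ÷ 21.408 = CHF 75,337.73
CHF 75,337.73 ÷ 0.097991 = NOK 768,822.94
Profit = NOK 768,822.94 − NOK 743,000.00

Profit: NOK 25,822.94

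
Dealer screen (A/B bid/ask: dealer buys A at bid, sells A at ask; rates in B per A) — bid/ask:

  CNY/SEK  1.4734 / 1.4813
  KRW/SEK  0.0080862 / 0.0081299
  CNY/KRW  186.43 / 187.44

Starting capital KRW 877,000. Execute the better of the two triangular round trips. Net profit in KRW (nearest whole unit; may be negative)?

Net profit: KRW 15,518

Best loop KRW → SEK → CNY → KRW:
KRW 877,000 × 0.0080862 (sell KRW at bid) = SEK 7,091.60
SEK 7,091.60 ÷ 1.4813 (buy CNY at ask) = CNY 4,787.41
CNY 4,787.41 × 186.43 (sell CNY at bid) = KRW 892,518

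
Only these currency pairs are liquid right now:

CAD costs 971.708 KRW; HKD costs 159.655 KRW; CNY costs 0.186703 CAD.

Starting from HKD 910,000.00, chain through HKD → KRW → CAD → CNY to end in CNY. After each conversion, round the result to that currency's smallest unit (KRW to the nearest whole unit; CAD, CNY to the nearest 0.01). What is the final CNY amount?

CNY 800,823.55

HKD 910,000.00 × 159.655 = KRW 145,286,050
KRW 145,286,050 ÷ 971.708 = CAD 149,516.16
CAD 149,516.16 ÷ 0.186703 = CNY 800,823.55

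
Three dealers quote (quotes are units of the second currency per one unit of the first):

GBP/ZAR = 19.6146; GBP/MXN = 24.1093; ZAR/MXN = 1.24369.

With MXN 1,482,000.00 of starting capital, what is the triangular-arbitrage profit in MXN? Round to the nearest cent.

Profitable loop is MXN → GBP → ZAR → MXN:
MXN 1,482,000.00 ÷ 24.1093 = GBP 61,470.06
GBP 61,470.06 × 19.6146 = ZAR 1,205,710.54
ZAR 1,205,710.54 × 1.24369 = MXN 1,499,530.15
Profit = MXN 1,499,530.15 − MXN 1,482,000.00

Profit: MXN 17,530.15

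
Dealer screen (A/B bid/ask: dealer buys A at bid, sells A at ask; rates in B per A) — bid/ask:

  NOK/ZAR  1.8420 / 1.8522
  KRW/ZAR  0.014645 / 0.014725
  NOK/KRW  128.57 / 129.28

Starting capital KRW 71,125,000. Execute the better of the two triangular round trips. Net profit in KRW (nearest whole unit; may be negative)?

Net profit: KRW 1,179,182

Best loop KRW → ZAR → NOK → KRW:
KRW 71,125,000 × 0.014645 (sell KRW at bid) = ZAR 1,041,625.62
ZAR 1,041,625.62 ÷ 1.8522 (buy NOK at ask) = NOK 562,372.11
NOK 562,372.11 × 128.57 (sell NOK at bid) = KRW 72,304,182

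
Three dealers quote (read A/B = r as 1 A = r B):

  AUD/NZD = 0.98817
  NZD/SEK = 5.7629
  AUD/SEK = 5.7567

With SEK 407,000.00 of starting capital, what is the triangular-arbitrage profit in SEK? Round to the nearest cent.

Profitable loop is SEK → NZD → AUD → SEK:
SEK 407,000.00 ÷ 5.7629 = NZD 70,624.16
NZD 70,624.16 ÷ 0.98817 = AUD 71,469.65
AUD 71,469.65 × 5.7567 = SEK 411,429.34
Profit = SEK 411,429.34 − SEK 407,000.00

Profit: SEK 4,429.34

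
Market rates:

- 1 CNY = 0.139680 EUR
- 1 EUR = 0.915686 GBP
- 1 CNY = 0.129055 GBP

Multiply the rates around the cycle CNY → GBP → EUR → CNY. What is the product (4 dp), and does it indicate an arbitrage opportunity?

1.0090 (arbitrage exists)

Around CNY → GBP → EUR → CNY: 1 × 0.129055 ÷ 0.915686 ÷ 0.139680 = 1.009007
Product > 1; profitable direction is CNY → GBP → EUR → CNY.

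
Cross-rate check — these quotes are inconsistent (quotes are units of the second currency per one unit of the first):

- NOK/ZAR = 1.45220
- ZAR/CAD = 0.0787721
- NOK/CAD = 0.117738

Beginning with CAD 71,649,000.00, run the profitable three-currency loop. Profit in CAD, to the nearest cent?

Profit: CAD 2,095,210.70

Profitable loop is CAD → ZAR → NOK → CAD:
CAD 71,649,000.00 ÷ 0.0787721 = ZAR 909,573,313.39
ZAR 909,573,313.39 ÷ 1.45220 = NOK 626,341,628.83
NOK 626,341,628.83 × 0.117738 = CAD 73,744,210.70
Profit = CAD 73,744,210.70 − CAD 71,649,000.00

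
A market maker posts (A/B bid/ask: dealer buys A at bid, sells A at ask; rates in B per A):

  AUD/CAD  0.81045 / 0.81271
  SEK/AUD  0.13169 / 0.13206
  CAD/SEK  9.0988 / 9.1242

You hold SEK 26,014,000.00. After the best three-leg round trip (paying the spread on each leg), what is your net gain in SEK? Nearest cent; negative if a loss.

Best loop SEK → CAD → AUD → SEK:
SEK 26,014,000.00 ÷ 9.1242 (buy CAD at ask) = CAD 2,851,099.27
CAD 2,851,099.27 ÷ 0.81271 (buy AUD at ask) = AUD 3,508,138.54
AUD 3,508,138.54 ÷ 0.13206 (buy SEK at ask) = SEK 26,564,732.26

Net profit: SEK 550,732.26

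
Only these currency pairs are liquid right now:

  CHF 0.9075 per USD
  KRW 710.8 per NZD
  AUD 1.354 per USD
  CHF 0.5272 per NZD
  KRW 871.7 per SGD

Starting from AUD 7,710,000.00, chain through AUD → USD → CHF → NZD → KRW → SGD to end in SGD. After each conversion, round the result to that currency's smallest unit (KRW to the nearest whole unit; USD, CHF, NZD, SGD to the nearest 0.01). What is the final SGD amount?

AUD 7,710,000.00 ÷ 1.354 = USD 5,694,239.29
USD 5,694,239.29 × 0.9075 = CHF 5,167,522.16
CHF 5,167,522.16 ÷ 0.5272 = NZD 9,801,825.04
NZD 9,801,825.04 × 710.8 = KRW 6,967,137,238
KRW 6,967,137,238 ÷ 871.7 = SGD 7,992,586.03

SGD 7,992,586.03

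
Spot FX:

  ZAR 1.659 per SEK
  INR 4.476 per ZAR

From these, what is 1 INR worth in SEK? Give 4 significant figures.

INR/SEK = 0.1347

1 INR ÷ 4.476 = 0.223414 ZAR
0.223414 ZAR ÷ 1.659 = 0.134668 SEK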